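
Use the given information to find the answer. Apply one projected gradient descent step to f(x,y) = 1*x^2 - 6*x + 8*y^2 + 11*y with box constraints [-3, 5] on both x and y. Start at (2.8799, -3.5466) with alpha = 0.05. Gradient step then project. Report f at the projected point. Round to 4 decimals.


Step 1: Compute gradient at (2.8799, -3.5466).
grad_x = 2*1*2.8799 - 6 = -0.2402
grad_y = 2*8*-3.5466 + 11 = -45.7456
Step 2: Gradient step.
x_raw = 2.8799 - 0.05*-0.2402 = 2.8919
y_raw = -3.5466 - 0.05*-45.7456 = -1.2593
Step 3: Project onto [-3, 5].
x_proj = clip(2.8919) = 2.8919
y_proj = clip(-1.2593) = -1.2593
Step 4: Evaluate f.
f(2.8919, -1.2593) = -10.1537


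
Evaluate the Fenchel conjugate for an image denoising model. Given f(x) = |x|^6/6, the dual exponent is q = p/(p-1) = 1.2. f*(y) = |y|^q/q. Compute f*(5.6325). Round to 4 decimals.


The conjugate exponent q satisfies 1/p + 1/q = 1.
p = 6, so q = 6/(6 - 1) = 1.2
|y|^q = 5.6325^1.2 = 7.9587
f*(5.6325) = 7.9587 / 1.2 = 6.6322


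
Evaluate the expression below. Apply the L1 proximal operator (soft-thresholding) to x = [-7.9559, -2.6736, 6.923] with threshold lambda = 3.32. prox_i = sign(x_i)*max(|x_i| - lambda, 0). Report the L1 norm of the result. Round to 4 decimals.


Soft-thresholding with lambda = 3.32:
prox(-7.9559) = sign(-7.9559)*max(|-7.9559| - 3.32, 0) = -4.6359
prox(-2.6736) = sign(-2.6736)*max(|-2.6736| - 3.32, 0) = 0.0
prox(6.923) = sign(6.923)*max(|6.923| - 3.32, 0) = 3.603
prox(x) = [-4.6359, 0.0, 3.603]
||prox(x)||_1 = 4.6359 + 0.0 + 3.603 = 8.2389


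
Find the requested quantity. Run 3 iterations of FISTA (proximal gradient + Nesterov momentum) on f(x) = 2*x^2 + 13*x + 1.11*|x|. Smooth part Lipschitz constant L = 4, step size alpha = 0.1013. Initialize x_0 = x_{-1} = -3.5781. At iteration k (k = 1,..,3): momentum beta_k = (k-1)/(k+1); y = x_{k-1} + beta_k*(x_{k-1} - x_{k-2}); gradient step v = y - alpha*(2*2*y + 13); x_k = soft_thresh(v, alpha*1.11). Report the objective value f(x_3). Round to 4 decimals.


FISTA on f(x) = 2*x^2 + 13*x + 1.11*|x|
L = 4, alpha = 0.1013
Iteration 1: beta = 0.0, y = -3.5781 + 0.0*(-3.5781 + 3.5781) = -3.5781
  grad(y) = -1.3124, v = y - alpha*grad = -3.4452
  prox(v) = soft_thresh(-3.4452, 0.1124) = -3.3327
Iteration 2: beta = 0.3333, y = -3.3327 + 0.3333*(-3.3327 + 3.5781) = -3.2509
  grad(y) = -0.0037, v = y - alpha*grad = -3.2505
  prox(v) = soft_thresh(-3.2505, 0.1124) = -3.1381
Iteration 3: beta = 0.5, y = -3.1381 + 0.5*(-3.1381 + 3.3327) = -3.0408
  grad(y) = 0.8368, v = y - alpha*grad = -3.1256
  prox(v) = soft_thresh(-3.1256, 0.1124) = -3.0131
f(x_3) = 2*(-3.0131)^2 + 13*(-3.0131) + 1.11*|-3.0131| = -17.6682


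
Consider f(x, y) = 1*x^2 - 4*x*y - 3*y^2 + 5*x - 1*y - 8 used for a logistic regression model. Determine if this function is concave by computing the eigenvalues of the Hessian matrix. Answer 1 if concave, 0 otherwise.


The Hessian of f(x,y) = 1*x^2 - 4*x*y - 3*y^2 + 5*x - 1*y - 8 is:
H = [[2, -4], [-4, -6]]
Trace = 2 - 6 = -4
Determinant = 2*-6 - (-4)^2 = -28
Discriminant = (-4)^2 - 4*-28 = 128.0
Eigenvalues: lambda_1 = -7.6569, lambda_2 = 3.6569
The function is not concave.

0


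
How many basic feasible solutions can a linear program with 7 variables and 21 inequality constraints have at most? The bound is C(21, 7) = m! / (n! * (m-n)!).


Each vertex corresponds to some choice of n active constraints out of m, so the number of vertices is at most C(m, n) = m! / (n!(m-n)!).
m = 21, n = 7
Numerator: 21 * 20 * 19 * 18 * 17 * 16 * 15
Denominator: 7! = 5040
C(21, 7) = 116280


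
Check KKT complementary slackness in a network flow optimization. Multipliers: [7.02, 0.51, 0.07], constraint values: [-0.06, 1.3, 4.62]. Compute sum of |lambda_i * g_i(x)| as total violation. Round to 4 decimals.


KKT complementary slackness check:
lambda_1 * g_1 = 7.02 * -0.06 = -0.4212
lambda_2 * g_2 = 0.51 * 1.3 = 0.663
lambda_3 * g_3 = 0.07 * 4.62 = 0.3234
Total violation = 0.4212 + 0.663 + 0.3234 = 1.4076


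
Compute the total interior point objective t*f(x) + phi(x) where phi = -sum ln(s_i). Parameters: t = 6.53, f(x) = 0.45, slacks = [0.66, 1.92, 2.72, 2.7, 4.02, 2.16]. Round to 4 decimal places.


Step 1: Compute log-barrier.
ln values: [-0.4155, 0.6523, 1.0006, 0.9933, 1.3913, 0.7701]
phi = -(-0.4155 + 0.6523 + 1.0006 + 0.9933 + 1.3913 + 0.7701) = -4.3921
Step 2: Compute augmented objective.
t*f(x) = 6.53*0.45 = 2.9385
Total = 2.9385 - 4.3921 = -1.4536


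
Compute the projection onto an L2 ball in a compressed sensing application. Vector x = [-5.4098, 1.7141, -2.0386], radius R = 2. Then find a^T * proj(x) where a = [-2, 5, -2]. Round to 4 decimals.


Step 1: Compute ||x|| (intermediates to 6 decimals).
||x|| = sqrt((-5.4098)^2 + 1.7141^2 + (-2.0386)^2) = 6.029922
Step 2: Project.
Since ||x|| > R, scale = R/||x|| = 2/6.029922 = 0.331679, proj(x) = scale * x
proj(x) = [-1.794317, 0.568531, -0.676161]
Step 3: Dot product.
a^T * proj(x) = -2*(-1.794317) + 5*0.568531 - 2*(-0.676161) = 7.7836


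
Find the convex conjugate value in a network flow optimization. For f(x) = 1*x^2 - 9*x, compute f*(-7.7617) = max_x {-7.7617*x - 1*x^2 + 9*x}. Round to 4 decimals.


f*(y) = sup_x {y*x - a*x^2 - b*x} = sup_x {(y-b)*x - a*x^2}
FOC: (y - b) - 2a*x = 0 => x* = (y - b)/(2a)
x* = (-7.7617 + 9)/(2*1) = 0.6192
f*(-7.7617) = (y-b)^2/(4a) = (-7.7617 + 9)^2/(4*1)
= 1.5334/4 = 0.3833


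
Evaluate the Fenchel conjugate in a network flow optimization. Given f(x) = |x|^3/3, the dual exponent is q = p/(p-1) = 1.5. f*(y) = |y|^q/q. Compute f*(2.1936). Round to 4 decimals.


The conjugate exponent q satisfies 1/p + 1/q = 1.
p = 3, so q = 3/(3 - 1) = 1.5
|y|^q = 2.1936^1.5 = 3.2489
f*(2.1936) = 3.2489 / 1.5 = 2.1659


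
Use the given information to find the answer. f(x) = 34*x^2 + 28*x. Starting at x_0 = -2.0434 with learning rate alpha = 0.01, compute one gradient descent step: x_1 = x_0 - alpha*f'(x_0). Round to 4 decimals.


We compute the gradient at x_0 and apply the update.
f'(x) = 68*x + 28
f'(-2.0434) = 68*-2.0434 + 28 = -110.9512
x_1 = -2.0434 - 0.01*-110.9512 = -0.9339


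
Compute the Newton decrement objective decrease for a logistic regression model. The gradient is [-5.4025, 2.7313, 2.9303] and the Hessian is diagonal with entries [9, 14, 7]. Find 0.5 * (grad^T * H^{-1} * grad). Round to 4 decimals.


Step 1: H is diagonal, so H^(-1) * g = [-0.6003, 0.1951, 0.4186].
Step 2: g^T H^(-1) g = sum_i g_i^2 / H_ii
  = (-5.4025)^2/9 + (2.7313)^2/14 + (2.9303)^2/7
  = 3.243 + 0.5329 + 1.2267 = 5.0025
Step 3: Objective decrease = 0.5 * g^T H^(-1) g = 2.5013


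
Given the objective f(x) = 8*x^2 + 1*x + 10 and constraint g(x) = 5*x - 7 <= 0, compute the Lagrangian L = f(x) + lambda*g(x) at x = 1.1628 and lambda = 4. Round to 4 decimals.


Step 1: Evaluate f(x).
f(1.1628) = 8*1.1628^2 + 1*1.1628 + 10 = 21.9796
Step 2: Evaluate g(x).
g(1.1628) = 5*1.1628 - 7 = -1.186
Step 3: Compute Lagrangian.
L = 21.9796 + 4*-1.186 = 17.2356


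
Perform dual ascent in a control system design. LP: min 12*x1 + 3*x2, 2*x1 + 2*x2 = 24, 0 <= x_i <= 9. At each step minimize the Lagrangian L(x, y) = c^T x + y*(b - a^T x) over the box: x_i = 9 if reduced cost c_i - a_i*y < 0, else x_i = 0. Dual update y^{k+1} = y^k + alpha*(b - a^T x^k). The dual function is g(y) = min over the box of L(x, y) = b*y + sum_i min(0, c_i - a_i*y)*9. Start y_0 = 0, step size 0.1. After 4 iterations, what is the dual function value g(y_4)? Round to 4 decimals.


Dual ascent for LP: min 12*x1 + 3*x2, 2*x1 + 2*x2 = 24, 0 <= x_i <= 9
Step 1: y^k = 0.0, reduced costs: (12.0, 3.0)
  x^k = (0.0, 0.0), subgradient = b - a^T x = 24.0
  y^{k+1} = 0.0 + 0.1*24.0 = 2.4
Step 2: y^k = 2.4, reduced costs: (7.2, -1.8)
  x^k = (0.0, 9.0), subgradient = b - a^T x = 6.0
  y^{k+1} = 2.4 + 0.1*6.0 = 3.0
Step 3: y^k = 3.0, reduced costs: (6.0, -3.0)
  x^k = (0.0, 9.0), subgradient = b - a^T x = 6.0
  y^{k+1} = 3.0 + 0.1*6.0 = 3.6
Step 4: y^k = 3.6, reduced costs: (4.8, -4.2)
  x^k = (0.0, 9.0), subgradient = b - a^T x = 6.0
  y^{k+1} = 3.6 + 0.1*6.0 = 4.2
Dual objective at y_4 = 4.2: reduced costs (3.6, -5.4), box minimizer x = (0.0, 9.0)
g(y_4) = b*y + (c1 - a1*y)*x1 + (c2 - a2*y)*x2 = 24*4.2 + 3.6*0.0 + (-5.4)*9.0 = 100.8 + 0.0 - 48.6 = 52.2


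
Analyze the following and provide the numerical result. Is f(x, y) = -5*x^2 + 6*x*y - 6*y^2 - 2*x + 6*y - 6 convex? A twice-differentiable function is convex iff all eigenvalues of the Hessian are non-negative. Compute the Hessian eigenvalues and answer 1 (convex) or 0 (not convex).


The Hessian of f(x,y) = -5*x^2 + 6*x*y - 6*y^2 - 2*x + 6*y - 6 is:
H = [[-10, 6], [6, -12]]
Trace = -10 - 12 = -22
Determinant = -10*-12 - (6)^2 = 84
Discriminant = (-22)^2 - 4*84 = 148.0
Eigenvalues: lambda_1 = -17.0828, lambda_2 = -4.9172
The function is not convex.

0


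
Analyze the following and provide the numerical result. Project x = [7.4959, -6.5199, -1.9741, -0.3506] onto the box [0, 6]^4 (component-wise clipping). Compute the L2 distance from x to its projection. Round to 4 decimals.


Project each component onto [0, 6].
clip(7.4959) = 6.0, clip(-6.5199) = 0.0, clip(-1.9741) = 0.0, clip(-0.3506) = 0.0
Projection = [6.0, 0.0, 0.0, 0.0]
Squared diffs: [2.2377, 42.5091, 3.8971, 0.1229]
Distance = sqrt(48.7668) = 6.9833


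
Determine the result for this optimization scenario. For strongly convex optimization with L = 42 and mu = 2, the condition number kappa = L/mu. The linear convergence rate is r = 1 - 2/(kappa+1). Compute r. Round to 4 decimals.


Step 1: Compute the condition number.
kappa = L/mu = 42/2 = 21.0
Step 2: Compute the convergence rate.
r = 1 - 2/(kappa + 1) = 1 - 2*mu/(L + mu) = (L - mu)/(L + mu) = 40/44 = 0.9091


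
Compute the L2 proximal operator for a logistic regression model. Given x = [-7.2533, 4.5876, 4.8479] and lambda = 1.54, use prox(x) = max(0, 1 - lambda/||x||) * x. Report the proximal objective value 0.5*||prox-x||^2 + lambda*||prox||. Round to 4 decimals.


Step 1: Compute ||x||.
||x|| = 9.8569
Step 2: Compute scaling factor.
scale = max(0, 1 - 1.54/9.8569) = 0.8438
Step 3: prox(x) = [-6.1201, 3.8709, 4.0905]
||prox(x)|| = 8.3169
Step 4: Proximal objective.
0.5*||prox-x||^2 = 1.1858
lambda*||prox|| = 12.808
Total = 13.9938


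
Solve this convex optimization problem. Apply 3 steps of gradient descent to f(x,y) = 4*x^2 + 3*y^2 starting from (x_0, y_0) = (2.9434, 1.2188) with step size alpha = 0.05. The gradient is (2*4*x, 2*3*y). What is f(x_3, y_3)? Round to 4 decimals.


Gradient descent on f(x,y) = 4*x^2 + 3*y^2.
Starting point: (2.9434, 1.2188), alpha = 0.05
Step 1: grad_x = 2*4*2.9434 = 23.5472, grad_y = 2*3*1.2188 = 7.3128
  x_1 = 2.9434 - 0.05*23.5472 = 1.766
  y_1 = 1.2188 - 0.05*7.3128 = 0.8532
Step 2: grad_x = 2*4*1.766 = 14.1283, grad_y = 2*3*0.8532 = 5.119
  x_2 = 1.766 - 0.05*14.1283 = 1.0596
  y_2 = 0.8532 - 0.05*5.119 = 0.5972
Step 3: grad_x = 2*4*1.0596 = 8.477, grad_y = 2*3*0.5972 = 3.5833
  x_3 = 1.0596 - 0.05*8.477 = 0.6358
  y_3 = 0.5972 - 0.05*3.5833 = 0.418
f(0.6358, 0.418) = 4*0.6358^2 + 3*0.418^2 = 2.1411


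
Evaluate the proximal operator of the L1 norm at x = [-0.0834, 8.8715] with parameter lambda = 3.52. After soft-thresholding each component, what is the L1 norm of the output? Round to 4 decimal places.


Soft-thresholding with lambda = 3.52:
prox(-0.0834) = sign(-0.0834)*max(|-0.0834| - 3.52, 0) = 0.0
prox(8.8715) = sign(8.8715)*max(|8.8715| - 3.52, 0) = 5.3515
prox(x) = [0.0, 5.3515]
||prox(x)||_1 = 0.0 + 5.3515 = 5.3515


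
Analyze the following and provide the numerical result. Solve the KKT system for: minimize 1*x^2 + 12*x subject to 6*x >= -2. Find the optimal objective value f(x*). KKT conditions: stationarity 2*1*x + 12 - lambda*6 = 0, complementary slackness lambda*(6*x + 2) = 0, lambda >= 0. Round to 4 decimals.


Step 1: Try lambda = 0 (constraint inactive).
x_unc = -12/(2*1) = -6.0
Check: 6*-6.0 = -36.0 < -2 -- violated!
Step 2: Constraint must be active: 6*x = -2
x* = -2/6 = -1/3 = -0.3333 (rounded; the exact value -1/3 is used below)
lambda = (2*1*(-1/3) + 12)/6 = 1.8889
Step 3: Compute optimal value.
f(x*) = 1*(-1/3)^2 + 12*(-1/3) = -3.8889


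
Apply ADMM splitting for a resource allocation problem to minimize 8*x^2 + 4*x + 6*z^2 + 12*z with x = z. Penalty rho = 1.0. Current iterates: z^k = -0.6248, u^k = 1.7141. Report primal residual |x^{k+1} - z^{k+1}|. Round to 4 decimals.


ADMM iteration with rho = 1.0, z^k = -0.6248, u^k = 1.7141
Step 1: x-update.
Minimize 8*x^2 + 4*x + (1.0/2)*(x + 0.6248 + 1.7141)^2
FOC: (2*8 + 1.0)*x = -4 + 1.0*(-0.6248 - 1.7141)
x^{k+1} = -0.3729
Step 2: z-update.
Minimize 6*z^2 + 12*z + (1.0/2)*(-0.3729 - z + 1.7141)^2
FOC: (2*6 + 1.0)*z = -12 + 1.0*(-0.3729 + 1.7141)
z^{k+1} = -0.8199
Step 3: u-update.
u^{k+1} = 1.7141 - 0.3729 + 0.8199 = 2.1611
Step 4: Primal residual = |-0.3729 + 0.8199| = 0.447


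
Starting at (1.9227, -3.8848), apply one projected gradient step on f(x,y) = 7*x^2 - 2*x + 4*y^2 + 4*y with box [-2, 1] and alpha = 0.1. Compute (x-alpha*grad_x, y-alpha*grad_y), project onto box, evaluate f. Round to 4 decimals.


Step 1: Compute gradient at (1.9227, -3.8848).
grad_x = 2*7*1.9227 - 2 = 24.9178
grad_y = 2*4*-3.8848 + 4 = -27.0784
Step 2: Gradient step.
x_raw = 1.9227 - 0.1*24.9178 = -0.5691
y_raw = -3.8848 - 0.1*-27.0784 = -1.177
Step 3: Project onto [-2, 1].
x_proj = clip(-0.5691) = -0.5691
y_proj = clip(-1.177) = -1.177
Step 4: Evaluate f.
f(-0.5691, -1.177) = 4.2382


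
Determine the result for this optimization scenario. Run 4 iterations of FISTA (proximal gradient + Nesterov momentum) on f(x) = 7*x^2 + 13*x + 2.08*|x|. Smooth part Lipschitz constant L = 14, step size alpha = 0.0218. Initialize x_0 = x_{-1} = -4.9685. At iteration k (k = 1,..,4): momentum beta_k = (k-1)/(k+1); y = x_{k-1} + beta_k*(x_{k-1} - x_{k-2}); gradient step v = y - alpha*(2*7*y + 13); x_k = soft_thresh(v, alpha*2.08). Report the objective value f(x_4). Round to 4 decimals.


FISTA on f(x) = 7*x^2 + 13*x + 2.08*|x|
L = 14, alpha = 0.0218
Iteration 1: beta = 0.0, y = -4.9685 + 0.0*(-4.9685 + 4.9685) = -4.9685
  grad(y) = -56.559, v = y - alpha*grad = -3.7355
  prox(v) = soft_thresh(-3.7355, 0.0453) = -3.6902
Iteration 2: beta = 0.3333, y = -3.6902 + 0.3333*(-3.6902 + 4.9685) = -3.2641
  grad(y) = -32.6968, v = y - alpha*grad = -2.5513
  prox(v) = soft_thresh(-2.5513, 0.0453) = -2.5059
Iteration 3: beta = 0.5, y = -2.5059 + 0.5*(-2.5059 + 3.6902) = -1.9138
  grad(y) = -13.7932, v = y - alpha*grad = -1.6131
  prox(v) = soft_thresh(-1.6131, 0.0453) = -1.5678
Iteration 4: beta = 0.6, y = -1.5678 + 0.6*(-1.5678 + 2.5059) = -1.0049
  grad(y) = -1.0682, v = y - alpha*grad = -0.9816
  prox(v) = soft_thresh(-0.9816, 0.0453) = -0.9362
f(x_4) = 7*(-0.9362)^2 + 13*(-0.9362) + 2.08*|-0.9362| = -4.0879


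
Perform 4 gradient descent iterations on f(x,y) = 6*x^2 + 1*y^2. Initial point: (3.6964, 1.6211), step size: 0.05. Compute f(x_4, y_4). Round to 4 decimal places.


Gradient descent on f(x,y) = 6*x^2 + 1*y^2.
Starting point: (3.6964, 1.6211), alpha = 0.05
Step 1: grad_x = 2*6*3.6964 = 44.3568, grad_y = 2*1*1.6211 = 3.2422
  x_1 = 3.6964 - 0.05*44.3568 = 1.4786
  y_1 = 1.6211 - 0.05*3.2422 = 1.459
Step 2: grad_x = 2*6*1.4786 = 17.7427, grad_y = 2*1*1.459 = 2.918
  x_2 = 1.4786 - 0.05*17.7427 = 0.5914
  y_2 = 1.459 - 0.05*2.918 = 1.3131
Step 3: grad_x = 2*6*0.5914 = 7.0971, grad_y = 2*1*1.3131 = 2.6262
  x_3 = 0.5914 - 0.05*7.0971 = 0.2366
  y_3 = 1.3131 - 0.05*2.6262 = 1.1818
Step 4: grad_x = 2*6*0.2366 = 2.8388, grad_y = 2*1*1.1818 = 2.3636
  x_4 = 0.2366 - 0.05*2.8388 = 0.0946
  y_4 = 1.1818 - 0.05*2.3636 = 1.0636
f(0.0946, 1.0636) = 6*0.0946^2 + 1*1.0636^2 = 1.185


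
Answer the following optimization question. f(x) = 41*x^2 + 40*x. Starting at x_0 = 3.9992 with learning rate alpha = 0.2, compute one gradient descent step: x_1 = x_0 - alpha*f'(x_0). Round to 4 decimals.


We compute the gradient at x_0 and apply the update.
f'(x) = 82*x + 40
f'(3.9992) = 82*3.9992 + 40 = 367.9344
x_1 = 3.9992 - 0.2*367.9344 = -69.5877


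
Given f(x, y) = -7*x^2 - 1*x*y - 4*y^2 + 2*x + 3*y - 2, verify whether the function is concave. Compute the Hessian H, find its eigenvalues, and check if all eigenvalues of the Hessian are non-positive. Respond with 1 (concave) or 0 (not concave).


The Hessian of f(x,y) = -7*x^2 - 1*x*y - 4*y^2 + 2*x + 3*y - 2 is:
H = [[-14, -1], [-1, -8]]
Trace = -14 - 8 = -22
Determinant = -14*-8 - (-1)^2 = 111
Discriminant = (-22)^2 - 4*111 = 40.0
Eigenvalues: lambda_1 = -14.1623, lambda_2 = -7.8377
The function is concave.

1


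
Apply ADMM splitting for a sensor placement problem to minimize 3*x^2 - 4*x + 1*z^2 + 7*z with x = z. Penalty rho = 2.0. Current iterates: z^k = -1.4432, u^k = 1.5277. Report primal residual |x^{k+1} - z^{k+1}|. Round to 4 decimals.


ADMM iteration with rho = 2.0, z^k = -1.4432, u^k = 1.5277
Step 1: x-update.
Minimize 3*x^2 - 4*x + (2.0/2)*(x + 1.4432 + 1.5277)^2
FOC: (2*3 + 2.0)*x = 4 + 2.0*(-1.4432 - 1.5277)
x^{k+1} = -0.2427
Step 2: z-update.
Minimize 1*z^2 + 7*z + (2.0/2)*(-0.2427 - z + 1.5277)^2
FOC: (2*1 + 2.0)*z = -7 + 2.0*(-0.2427 + 1.5277)
z^{k+1} = -1.1075
Step 3: u-update.
u^{k+1} = 1.5277 - 0.2427 + 1.1075 = 2.3925
Step 4: Primal residual = |-0.2427 + 1.1075| = 0.8648


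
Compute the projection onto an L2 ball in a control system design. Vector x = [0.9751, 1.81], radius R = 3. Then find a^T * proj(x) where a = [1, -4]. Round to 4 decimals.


Step 1: Compute ||x|| (intermediates to 6 decimals).
||x|| = sqrt(0.9751^2 + 1.81^2) = 2.055947
Step 2: Project.
Since ||x|| <= R, proj = x (no scaling needed).
proj(x) = [0.9751, 1.81]
Step 3: Dot product.
a^T * proj(x) = 1*0.9751 - 4*1.81 = -6.2649


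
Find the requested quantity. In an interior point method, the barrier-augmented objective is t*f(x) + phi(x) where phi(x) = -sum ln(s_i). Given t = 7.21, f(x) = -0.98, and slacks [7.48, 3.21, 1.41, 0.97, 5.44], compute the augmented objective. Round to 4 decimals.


Step 1: Compute log-barrier.
ln values: [2.0122, 1.1663, 0.3436, -0.0305, 1.6938]
phi = -(2.0122 + 1.1663 + 0.3436 - 0.0305 + 1.6938) = -5.1854
Step 2: Compute augmented objective.
t*f(x) = 7.21*-0.98 = -7.0658
Total = -7.0658 - 5.1854 = -12.2512


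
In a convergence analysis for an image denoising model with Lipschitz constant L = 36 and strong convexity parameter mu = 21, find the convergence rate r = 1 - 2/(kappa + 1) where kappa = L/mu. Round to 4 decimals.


Step 1: Compute the condition number.
kappa = L/mu = 36/21 = 1.7143
Step 2: Compute the convergence rate.
r = 1 - 2/(kappa + 1) = 1 - 2*mu/(L + mu) = (L - mu)/(L + mu) = 15/57 = 0.2632


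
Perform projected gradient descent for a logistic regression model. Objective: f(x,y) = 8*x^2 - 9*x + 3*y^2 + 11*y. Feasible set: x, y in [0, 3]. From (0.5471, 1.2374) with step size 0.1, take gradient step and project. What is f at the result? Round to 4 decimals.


Step 1: Compute gradient at (0.5471, 1.2374).
grad_x = 2*8*0.5471 - 9 = -0.2464
grad_y = 2*3*1.2374 + 11 = 18.4244
Step 2: Gradient step.
x_raw = 0.5471 - 0.1*-0.2464 = 0.5717
y_raw = 1.2374 - 0.1*18.4244 = -0.605
Step 3: Project onto [0, 3].
x_proj = clip(0.5717) = 0.5717
y_proj = clip(-0.605) = 0.0
Step 4: Evaluate f.
f(0.5717, 0.0) = -2.5306


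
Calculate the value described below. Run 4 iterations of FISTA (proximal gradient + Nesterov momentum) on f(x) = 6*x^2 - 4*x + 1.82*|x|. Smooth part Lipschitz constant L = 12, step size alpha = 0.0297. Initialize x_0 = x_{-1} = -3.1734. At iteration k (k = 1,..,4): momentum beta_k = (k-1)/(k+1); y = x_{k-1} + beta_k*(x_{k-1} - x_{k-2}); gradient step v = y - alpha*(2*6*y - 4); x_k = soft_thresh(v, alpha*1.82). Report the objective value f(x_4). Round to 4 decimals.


FISTA on f(x) = 6*x^2 - 4*x + 1.82*|x|
L = 12, alpha = 0.0297
Iteration 1: beta = 0.0, y = -3.1734 + 0.0*(-3.1734 + 3.1734) = -3.1734
  grad(y) = -42.0808, v = y - alpha*grad = -1.9236
  prox(v) = soft_thresh(-1.9236, 0.0541) = -1.8695
Iteration 2: beta = 0.3333, y = -1.8695 + 0.3333*(-1.8695 + 3.1734) = -1.4349
  grad(y) = -21.2191, v = y - alpha*grad = -0.8047
  prox(v) = soft_thresh(-0.8047, 0.0541) = -0.7507
Iteration 3: beta = 0.5, y = -0.7507 + 0.5*(-0.7507 + 1.8695) = -0.1912
  grad(y) = -6.2947, v = y - alpha*grad = -0.0043
  prox(v) = soft_thresh(-0.0043, 0.0541) = 0.0
Iteration 4: beta = 0.6, y = 0.0 + 0.6*(0.0 + 0.7507) = 0.4504
  grad(y) = 1.4048, v = y - alpha*grad = 0.4087
  prox(v) = soft_thresh(0.4087, 0.0541) = 0.3546
f(x_4) = 6*0.3546^2 - 4*0.3546 + 1.82*|0.3546| = -0.0185


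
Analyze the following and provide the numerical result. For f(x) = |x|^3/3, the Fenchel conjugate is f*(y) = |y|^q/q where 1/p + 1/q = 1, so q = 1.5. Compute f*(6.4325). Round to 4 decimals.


The conjugate exponent q satisfies 1/p + 1/q = 1.
p = 3, so q = 3/(3 - 1) = 1.5
|y|^q = 6.4325^1.5 = 16.3143
f*(6.4325) = 16.3143 / 1.5 = 10.8762


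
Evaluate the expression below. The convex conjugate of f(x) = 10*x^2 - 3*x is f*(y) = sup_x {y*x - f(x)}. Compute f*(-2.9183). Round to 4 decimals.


f*(y) = sup_x {y*x - a*x^2 - b*x} = sup_x {(y-b)*x - a*x^2}
FOC: (y - b) - 2a*x = 0 => x* = (y - b)/(2a)
x* = (-2.9183 + 3)/(2*10) = 0.0041
f*(-2.9183) = (y-b)^2/(4a) = (-2.9183 + 3)^2/(4*10)
= 0.0067/40 = 0.0002


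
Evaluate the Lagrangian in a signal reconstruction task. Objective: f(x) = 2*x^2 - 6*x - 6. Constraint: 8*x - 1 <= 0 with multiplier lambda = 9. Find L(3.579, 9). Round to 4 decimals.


Step 1: Evaluate f(x).
f(3.579) = 2*3.579^2 - 6*3.579 - 6 = -1.8555
Step 2: Evaluate g(x).
g(3.579) = 8*3.579 - 1 = 27.632
Step 3: Compute Lagrangian.
L = -1.8555 + 9*27.632 = 246.8325


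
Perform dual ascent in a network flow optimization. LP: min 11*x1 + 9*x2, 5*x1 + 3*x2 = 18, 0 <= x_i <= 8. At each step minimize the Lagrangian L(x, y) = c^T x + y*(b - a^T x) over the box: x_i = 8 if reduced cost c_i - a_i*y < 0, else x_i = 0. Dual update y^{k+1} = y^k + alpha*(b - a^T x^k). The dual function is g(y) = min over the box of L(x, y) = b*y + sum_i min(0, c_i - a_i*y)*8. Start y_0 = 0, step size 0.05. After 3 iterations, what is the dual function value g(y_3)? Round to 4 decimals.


Dual ascent for LP: min 11*x1 + 9*x2, 5*x1 + 3*x2 = 18, 0 <= x_i <= 8
Step 1: y^k = 0.0, reduced costs: (11.0, 9.0)
  x^k = (0.0, 0.0), subgradient = b - a^T x = 18.0
  y^{k+1} = 0.0 + 0.05*18.0 = 0.9
Step 2: y^k = 0.9, reduced costs: (6.5, 6.3)
  x^k = (0.0, 0.0), subgradient = b - a^T x = 18.0
  y^{k+1} = 0.9 + 0.05*18.0 = 1.8
Step 3: y^k = 1.8, reduced costs: (2.0, 3.6)
  x^k = (0.0, 0.0), subgradient = b - a^T x = 18.0
  y^{k+1} = 1.8 + 0.05*18.0 = 2.7
Dual objective at y_3 = 2.7: reduced costs (-2.5, 0.9), box minimizer x = (8.0, 0.0)
g(y_3) = b*y + (c1 - a1*y)*x1 + (c2 - a2*y)*x2 = 18*2.7 + (-2.5)*8.0 + 0.9*0.0 = 48.6 - 20.0 + 0.0 = 28.6


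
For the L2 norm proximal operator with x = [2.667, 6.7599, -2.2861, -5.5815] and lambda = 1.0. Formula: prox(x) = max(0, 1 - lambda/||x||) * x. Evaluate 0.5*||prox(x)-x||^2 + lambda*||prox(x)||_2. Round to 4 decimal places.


Step 1: Compute ||x||.
||x|| = 9.444
Step 2: Compute scaling factor.
scale = max(0, 1 - 1.0/9.444) = 0.8941
Step 3: prox(x) = [2.3846, 6.0441, -2.044, -4.9905]
||prox(x)|| = 8.444
Step 4: Proximal objective.
0.5*||prox-x||^2 = 0.5
lambda*||prox|| = 8.444
Total = 8.944


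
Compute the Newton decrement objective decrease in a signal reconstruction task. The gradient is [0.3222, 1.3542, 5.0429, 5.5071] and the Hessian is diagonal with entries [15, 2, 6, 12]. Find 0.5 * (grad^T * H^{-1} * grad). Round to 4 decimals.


Step 1: H is diagonal, so H^(-1) * g = [0.0215, 0.6771, 0.8405, 0.4589].
Step 2: g^T H^(-1) g = sum_i g_i^2 / H_ii
  = (0.3222)^2/15 + (1.3542)^2/2 + (5.0429)^2/6 + (5.5071)^2/12
  = 0.0069 + 0.9169 + 4.2385 + 2.5273 = 7.6897
Step 3: Objective decrease = 0.5 * g^T H^(-1) g = 3.8448


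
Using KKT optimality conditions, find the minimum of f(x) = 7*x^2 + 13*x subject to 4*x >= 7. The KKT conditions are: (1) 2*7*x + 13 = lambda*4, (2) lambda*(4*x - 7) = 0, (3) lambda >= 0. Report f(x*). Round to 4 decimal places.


Step 1: Try lambda = 0 (constraint inactive).
x_unc = -13/(2*7) = -0.9286
Check: 4*-0.9286 = -3.7144 < 7 -- violated!
Step 2: Constraint must be active: 4*x = 7
x* = 7/4 = 1.75
lambda = (2*7*1.75 + 13)/4 = 9.375
Step 3: Compute optimal value.
f(x*) = 7*1.75^2 + 13*1.75 = 44.1875


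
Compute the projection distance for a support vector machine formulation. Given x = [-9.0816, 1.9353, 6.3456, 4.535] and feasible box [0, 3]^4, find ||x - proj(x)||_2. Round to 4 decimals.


Project each component onto [0, 3].
clip(-9.0816) = 0.0, clip(1.9353) = 1.9353, clip(6.3456) = 3.0, clip(4.535) = 3.0
Projection = [0.0, 1.9353, 3.0, 3.0]
Squared diffs: [82.4755, 0.0, 11.193, 2.3562]
Distance = sqrt(96.0247) = 9.7992


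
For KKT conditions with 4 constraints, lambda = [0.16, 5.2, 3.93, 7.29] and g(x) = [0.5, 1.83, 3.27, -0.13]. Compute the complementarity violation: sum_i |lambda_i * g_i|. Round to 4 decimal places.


KKT complementary slackness check:
lambda_1 * g_1 = 0.16 * 0.5 = 0.08
lambda_2 * g_2 = 5.2 * 1.83 = 9.516
lambda_3 * g_3 = 3.93 * 3.27 = 12.8511
lambda_4 * g_4 = 7.29 * -0.13 = -0.9477
Total violation = 0.08 + 9.516 + 12.8511 + 0.9477 = 23.3948


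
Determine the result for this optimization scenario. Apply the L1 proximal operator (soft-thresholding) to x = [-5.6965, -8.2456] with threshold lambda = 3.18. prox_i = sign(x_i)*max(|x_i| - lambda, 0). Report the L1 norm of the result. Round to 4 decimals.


Soft-thresholding with lambda = 3.18:
prox(-5.6965) = sign(-5.6965)*max(|-5.6965| - 3.18, 0) = -2.5165
prox(-8.2456) = sign(-8.2456)*max(|-8.2456| - 3.18, 0) = -5.0656
prox(x) = [-2.5165, -5.0656]
||prox(x)||_1 = 2.5165 + 5.0656 = 7.5821


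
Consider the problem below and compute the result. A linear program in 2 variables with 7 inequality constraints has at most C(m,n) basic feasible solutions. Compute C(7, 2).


Each vertex corresponds to some choice of n active constraints out of m, so the number of vertices is at most C(m, n) = m! / (n!(m-n)!).
m = 7, n = 2
Numerator: 7 * 6
Denominator: 2! = 2
C(7, 2) = 21


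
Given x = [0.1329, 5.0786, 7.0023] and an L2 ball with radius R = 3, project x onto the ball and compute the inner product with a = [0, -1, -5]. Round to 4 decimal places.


Step 1: Compute ||x|| (intermediates to 6 decimals).
||x|| = sqrt(0.1329^2 + 5.0786^2 + 7.0023^2) = 8.65113
Step 2: Project.
Since ||x|| > R, scale = R/||x|| = 3/8.65113 = 0.346776, proj(x) = scale * x
proj(x) = [0.046087, 1.761137, 2.42823]
Step 3: Dot product.
a^T * proj(x) = 0*0.046087 - 1*1.761137 - 5*2.42823 = -13.9023


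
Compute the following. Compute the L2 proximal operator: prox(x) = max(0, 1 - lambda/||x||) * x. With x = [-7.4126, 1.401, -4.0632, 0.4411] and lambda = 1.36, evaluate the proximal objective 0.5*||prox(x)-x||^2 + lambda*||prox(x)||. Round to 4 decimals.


Step 1: Compute ||x||.
||x|| = 8.5798
Step 2: Compute scaling factor.
scale = max(0, 1 - 1.36/8.5798) = 0.8415
Step 3: prox(x) = [-6.2376, 1.1789, -3.4191, 0.3712]
||prox(x)|| = 7.2198
Step 4: Proximal objective.
0.5*||prox-x||^2 = 0.9248
lambda*||prox|| = 9.8189
Total = 10.7438


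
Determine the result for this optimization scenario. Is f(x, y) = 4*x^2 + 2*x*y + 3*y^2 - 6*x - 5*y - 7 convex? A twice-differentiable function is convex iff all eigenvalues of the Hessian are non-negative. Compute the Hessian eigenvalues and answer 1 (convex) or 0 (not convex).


The Hessian of f(x,y) = 4*x^2 + 2*x*y + 3*y^2 - 6*x - 5*y - 7 is:
H = [[8, 2], [2, 6]]
Trace = 8 + 6 = 14
Determinant = 8*6 - (2)^2 = 44
Discriminant = (14)^2 - 4*44 = 20.0
Eigenvalues: lambda_1 = 4.7639, lambda_2 = 9.2361
The function is convex.

1


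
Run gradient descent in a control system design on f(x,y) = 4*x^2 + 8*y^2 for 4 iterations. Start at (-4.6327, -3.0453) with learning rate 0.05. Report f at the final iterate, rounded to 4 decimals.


Gradient descent on f(x,y) = 4*x^2 + 8*y^2.
Starting point: (-4.6327, -3.0453), alpha = 0.05
Step 1: grad_x = 2*4*-4.6327 = -37.0616, grad_y = 2*8*-3.0453 = -48.7248
  x_1 = -4.6327 - 0.05*-37.0616 = -2.7796
  y_1 = -3.0453 - 0.05*-48.7248 = -0.6091
Step 2: grad_x = 2*4*-2.7796 = -22.237, grad_y = 2*8*-0.6091 = -9.745
  x_2 = -2.7796 - 0.05*-22.237 = -1.6678
  y_2 = -0.6091 - 0.05*-9.745 = -0.1218
Step 3: grad_x = 2*4*-1.6678 = -13.3422, grad_y = 2*8*-0.1218 = -1.949
  x_3 = -1.6678 - 0.05*-13.3422 = -1.0007
  y_3 = -0.1218 - 0.05*-1.949 = -0.0244
Step 4: grad_x = 2*4*-1.0007 = -8.0053, grad_y = 2*8*-0.0244 = -0.3898
  x_4 = -1.0007 - 0.05*-8.0053 = -0.6004
  y_4 = -0.0244 - 0.05*-0.3898 = -0.0049
f(-0.6004, -0.0049) = 4*(-0.6004)^2 + 8*(-0.0049)^2 = 1.4421


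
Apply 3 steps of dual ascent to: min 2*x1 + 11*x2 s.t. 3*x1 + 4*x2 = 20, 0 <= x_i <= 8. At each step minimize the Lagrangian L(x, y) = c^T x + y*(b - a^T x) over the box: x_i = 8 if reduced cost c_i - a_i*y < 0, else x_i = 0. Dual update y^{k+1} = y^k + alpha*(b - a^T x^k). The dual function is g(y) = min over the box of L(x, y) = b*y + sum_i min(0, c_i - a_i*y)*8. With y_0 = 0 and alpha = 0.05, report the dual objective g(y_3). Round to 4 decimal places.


Dual ascent for LP: min 2*x1 + 11*x2, 3*x1 + 4*x2 = 20, 0 <= x_i <= 8
Step 1: y^k = 0.0, reduced costs: (2.0, 11.0)
  x^k = (0.0, 0.0), subgradient = b - a^T x = 20.0
  y^{k+1} = 0.0 + 0.05*20.0 = 1.0
Step 2: y^k = 1.0, reduced costs: (-1.0, 7.0)
  x^k = (8.0, 0.0), subgradient = b - a^T x = -4.0
  y^{k+1} = 1.0 + 0.05*-4.0 = 0.8
Step 3: y^k = 0.8, reduced costs: (-0.4, 7.8)
  x^k = (8.0, 0.0), subgradient = b - a^T x = -4.0
  y^{k+1} = 0.8 + 0.05*-4.0 = 0.6
Dual objective at y_3 = 0.6: reduced costs (0.2, 8.6), box minimizer x = (0.0, 0.0)
g(y_3) = b*y + (c1 - a1*y)*x1 + (c2 - a2*y)*x2 = 20*0.6 + 0.2*0.0 + 8.6*0.0 = 12.0 + 0.0 + 0.0 = 12.0


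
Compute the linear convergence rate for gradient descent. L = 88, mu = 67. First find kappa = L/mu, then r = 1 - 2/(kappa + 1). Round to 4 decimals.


Step 1: Compute the condition number.
kappa = L/mu = 88/67 = 1.3134
Step 2: Compute the convergence rate.
r = 1 - 2/(kappa + 1) = 1 - 2*mu/(L + mu) = (L - mu)/(L + mu) = 21/155 = 0.1355


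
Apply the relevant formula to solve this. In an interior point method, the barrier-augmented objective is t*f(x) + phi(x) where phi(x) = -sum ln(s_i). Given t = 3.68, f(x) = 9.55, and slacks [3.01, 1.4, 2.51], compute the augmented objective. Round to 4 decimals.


Step 1: Compute log-barrier.
ln values: [1.1019, 0.3365, 0.9203]
phi = -(1.1019 + 0.3365 + 0.9203) = -2.3587
Step 2: Compute augmented objective.
t*f(x) = 3.68*9.55 = 35.144
Total = 35.144 - 2.3587 = 32.7853


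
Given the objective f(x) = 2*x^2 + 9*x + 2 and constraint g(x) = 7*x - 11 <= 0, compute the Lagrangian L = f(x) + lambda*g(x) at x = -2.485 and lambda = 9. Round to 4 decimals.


Step 1: Evaluate f(x).
f(-2.485) = 2*(-2.485)^2 + 9*(-2.485) + 2 = -8.0146
Step 2: Evaluate g(x).
g(-2.485) = 7*-2.485 - 11 = -28.395
Step 3: Compute Lagrangian.
L = -8.0146 + 9*-28.395 = -263.5696


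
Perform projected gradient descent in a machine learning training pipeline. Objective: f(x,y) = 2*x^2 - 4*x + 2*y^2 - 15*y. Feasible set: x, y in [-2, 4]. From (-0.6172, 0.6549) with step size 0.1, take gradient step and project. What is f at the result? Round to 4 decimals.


Step 1: Compute gradient at (-0.6172, 0.6549).
grad_x = 2*2*-0.6172 - 4 = -6.4688
grad_y = 2*2*0.6549 - 15 = -12.3804
Step 2: Gradient step.
x_raw = -0.6172 - 0.1*-6.4688 = 0.0297
y_raw = 0.6549 - 0.1*-12.3804 = 1.8929
Step 3: Project onto [-2, 4].
x_proj = clip(0.0297) = 0.0297
y_proj = clip(1.8929) = 1.8929
Step 4: Evaluate f.
f(0.0297, 1.8929) = -21.3446


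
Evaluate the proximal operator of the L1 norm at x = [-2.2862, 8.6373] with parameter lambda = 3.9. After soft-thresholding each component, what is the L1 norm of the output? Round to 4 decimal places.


Soft-thresholding with lambda = 3.9:
prox(-2.2862) = sign(-2.2862)*max(|-2.2862| - 3.9, 0) = 0.0
prox(8.6373) = sign(8.6373)*max(|8.6373| - 3.9, 0) = 4.7373
prox(x) = [0.0, 4.7373]
||prox(x)||_1 = 0.0 + 4.7373 = 4.7373


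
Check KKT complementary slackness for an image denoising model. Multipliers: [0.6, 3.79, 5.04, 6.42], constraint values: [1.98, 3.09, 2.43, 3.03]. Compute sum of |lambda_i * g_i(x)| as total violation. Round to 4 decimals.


KKT complementary slackness check:
lambda_1 * g_1 = 0.6 * 1.98 = 1.188
lambda_2 * g_2 = 3.79 * 3.09 = 11.7111
lambda_3 * g_3 = 5.04 * 2.43 = 12.2472
lambda_4 * g_4 = 6.42 * 3.03 = 19.4526
Total violation = 1.188 + 11.7111 + 12.2472 + 19.4526 = 44.5989


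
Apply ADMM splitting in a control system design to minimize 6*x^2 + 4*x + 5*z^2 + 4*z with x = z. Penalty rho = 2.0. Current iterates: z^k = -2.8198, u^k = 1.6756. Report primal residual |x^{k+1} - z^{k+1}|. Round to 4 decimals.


ADMM iteration with rho = 2.0, z^k = -2.8198, u^k = 1.6756
Step 1: x-update.
Minimize 6*x^2 + 4*x + (2.0/2)*(x + 2.8198 + 1.6756)^2
FOC: (2*6 + 2.0)*x = -4 + 2.0*(-2.8198 - 1.6756)
x^{k+1} = -0.9279
Step 2: z-update.
Minimize 5*z^2 + 4*z + (2.0/2)*(-0.9279 - z + 1.6756)^2
FOC: (2*5 + 2.0)*z = -4 + 2.0*(-0.9279 + 1.6756)
z^{k+1} = -0.2087
Step 3: u-update.
u^{k+1} = 1.6756 - 0.9279 + 0.2087 = 0.9564
Step 4: Primal residual = |-0.9279 + 0.2087| = 0.7192


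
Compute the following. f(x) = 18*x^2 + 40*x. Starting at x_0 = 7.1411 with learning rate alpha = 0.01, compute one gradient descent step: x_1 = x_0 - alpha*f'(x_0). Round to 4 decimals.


We compute the gradient at x_0 and apply the update.
f'(x) = 36*x + 40
f'(7.1411) = 36*7.1411 + 40 = 297.0796
x_1 = 7.1411 - 0.01*297.0796 = 4.1703


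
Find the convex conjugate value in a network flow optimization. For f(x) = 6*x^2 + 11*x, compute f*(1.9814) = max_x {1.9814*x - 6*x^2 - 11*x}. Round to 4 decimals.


f*(y) = sup_x {y*x - a*x^2 - b*x} = sup_x {(y-b)*x - a*x^2}
FOC: (y - b) - 2a*x = 0 => x* = (y - b)/(2a)
x* = (1.9814 - 11)/(2*6) = -0.7516
f*(1.9814) = (y-b)^2/(4a) = (1.9814 - 11)^2/(4*6)
= 81.3351/24 = 3.389


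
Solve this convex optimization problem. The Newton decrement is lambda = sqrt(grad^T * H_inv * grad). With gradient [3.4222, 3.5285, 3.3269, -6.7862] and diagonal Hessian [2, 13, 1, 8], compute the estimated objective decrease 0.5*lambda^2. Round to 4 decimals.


Step 1: H is diagonal, so H^(-1) * g = [1.7111, 0.2714, 3.3269, -0.8483].
Step 2: g^T H^(-1) g = sum_i g_i^2 / H_ii
  = (3.4222)^2/2 + (3.5285)^2/13 + (3.3269)^2/1 + (-6.7862)^2/8
  = 5.8557 + 0.9577 + 11.0683 + 5.7566 = 23.6383
Step 3: Objective decrease = 0.5 * g^T H^(-1) g = 11.8191


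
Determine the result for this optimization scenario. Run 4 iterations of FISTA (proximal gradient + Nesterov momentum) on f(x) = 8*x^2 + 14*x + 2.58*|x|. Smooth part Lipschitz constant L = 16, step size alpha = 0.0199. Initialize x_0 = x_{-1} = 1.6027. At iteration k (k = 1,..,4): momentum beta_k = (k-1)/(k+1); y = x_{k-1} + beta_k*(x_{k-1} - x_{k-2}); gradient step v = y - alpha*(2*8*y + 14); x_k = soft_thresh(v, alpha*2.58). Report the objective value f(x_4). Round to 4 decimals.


FISTA on f(x) = 8*x^2 + 14*x + 2.58*|x|
L = 16, alpha = 0.0199
Iteration 1: beta = 0.0, y = 1.6027 + 0.0*(1.6027 - 1.6027) = 1.6027
  grad(y) = 39.6432, v = y - alpha*grad = 0.8138
  prox(v) = soft_thresh(0.8138, 0.0513) = 0.7625
Iteration 2: beta = 0.3333, y = 0.7625 + 0.3333*(0.7625 - 1.6027) = 0.4824
  grad(y) = 21.718, v = y - alpha*grad = 0.0502
  prox(v) = soft_thresh(0.0502, 0.0513) = 0.0
Iteration 3: beta = 0.5, y = 0.0 + 0.5*(0.0 - 0.7625) = -0.3812
  grad(y) = 7.9003, v = y - alpha*grad = -0.5384
  prox(v) = soft_thresh(-0.5384, 0.0513) = -0.4871
Iteration 4: beta = 0.6, y = -0.4871 + 0.6*(-0.4871 - 0.0) = -0.7794
  grad(y) = 1.5301, v = y - alpha*grad = -0.8098
  prox(v) = soft_thresh(-0.8098, 0.0513) = -0.7585
f(x_4) = 8*(-0.7585)^2 + 14*(-0.7585) + 2.58*|-0.7585| = -4.0595


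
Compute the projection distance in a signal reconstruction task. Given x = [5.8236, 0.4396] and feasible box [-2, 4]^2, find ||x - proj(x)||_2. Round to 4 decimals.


Project each component onto [-2, 4].
clip(5.8236) = 4.0, clip(0.4396) = 0.4396
Projection = [4.0, 0.4396]
Squared diffs: [3.3255, 0.0]
Distance = sqrt(3.3255) = 1.8236


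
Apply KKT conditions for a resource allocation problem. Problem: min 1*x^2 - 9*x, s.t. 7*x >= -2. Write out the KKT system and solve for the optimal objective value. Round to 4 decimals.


Step 1: Try lambda = 0 (constraint inactive).
Stationarity: 2*1*x - 9 = 0
x* = 9/(2*1) = 4.5
Check constraint: 7*4.5 = 31.5 >= -2 -- satisfied.
Step 2: Compute optimal value.
f(x*) = 1*4.5^2 - 9*4.5 = -20.25


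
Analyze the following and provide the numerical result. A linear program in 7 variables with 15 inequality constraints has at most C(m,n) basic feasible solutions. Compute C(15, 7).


Each vertex corresponds to some choice of n active constraints out of m, so the number of vertices is at most C(m, n) = m! / (n!(m-n)!).
m = 15, n = 7
Numerator: 15 * 14 * 13 * 12 * 11 * 10 * 9
Denominator: 7! = 5040
C(15, 7) = 6435


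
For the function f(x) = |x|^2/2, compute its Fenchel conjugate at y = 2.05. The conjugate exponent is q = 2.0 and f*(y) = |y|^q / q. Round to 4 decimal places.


The conjugate exponent q satisfies 1/p + 1/q = 1.
p = 2, so q = 2/(2 - 1) = 2.0
|y|^q = 2.05^2.0 = 4.2025
f*(2.05) = 4.2025 / 2.0 = 2.1013


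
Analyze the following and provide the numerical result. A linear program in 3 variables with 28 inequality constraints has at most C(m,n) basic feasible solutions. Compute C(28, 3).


Each vertex corresponds to some choice of n active constraints out of m, so the number of vertices is at most C(m, n) = m! / (n!(m-n)!).
m = 28, n = 3
Numerator: 28 * 27 * 26
Denominator: 3! = 6
C(28, 3) = 3276


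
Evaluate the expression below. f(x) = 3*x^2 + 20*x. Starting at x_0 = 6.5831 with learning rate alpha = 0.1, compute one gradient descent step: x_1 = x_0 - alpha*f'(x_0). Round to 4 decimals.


We compute the gradient at x_0 and apply the update.
f'(x) = 6*x + 20
f'(6.5831) = 6*6.5831 + 20 = 59.4986
x_1 = 6.5831 - 0.1*59.4986 = 0.6332


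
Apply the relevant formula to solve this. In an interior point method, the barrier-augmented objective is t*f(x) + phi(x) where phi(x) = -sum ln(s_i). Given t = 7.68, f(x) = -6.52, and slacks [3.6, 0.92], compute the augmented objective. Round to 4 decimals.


Step 1: Compute log-barrier.
ln values: [1.2809, -0.0834]
phi = -(1.2809 - 0.0834) = -1.1976
Step 2: Compute augmented objective.
t*f(x) = 7.68*-6.52 = -50.0736
Total = -50.0736 - 1.1976 = -51.2712


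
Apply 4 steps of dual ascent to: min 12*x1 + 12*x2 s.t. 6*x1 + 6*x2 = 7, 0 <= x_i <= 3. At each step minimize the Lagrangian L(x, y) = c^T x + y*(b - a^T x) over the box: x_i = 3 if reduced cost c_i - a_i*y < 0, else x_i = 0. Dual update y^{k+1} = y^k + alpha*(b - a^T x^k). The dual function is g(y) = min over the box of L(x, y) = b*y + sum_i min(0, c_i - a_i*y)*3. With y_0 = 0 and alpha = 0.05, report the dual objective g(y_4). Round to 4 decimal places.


Dual ascent for LP: min 12*x1 + 12*x2, 6*x1 + 6*x2 = 7, 0 <= x_i <= 3
Step 1: y^k = 0.0, reduced costs: (12.0, 12.0)
  x^k = (0.0, 0.0), subgradient = b - a^T x = 7.0
  y^{k+1} = 0.0 + 0.05*7.0 = 0.35
Step 2: y^k = 0.35, reduced costs: (9.9, 9.9)
  x^k = (0.0, 0.0), subgradient = b - a^T x = 7.0
  y^{k+1} = 0.35 + 0.05*7.0 = 0.7
Step 3: y^k = 0.7, reduced costs: (7.8, 7.8)
  x^k = (0.0, 0.0), subgradient = b - a^T x = 7.0
  y^{k+1} = 0.7 + 0.05*7.0 = 1.05
Step 4: y^k = 1.05, reduced costs: (5.7, 5.7)
  x^k = (0.0, 0.0), subgradient = b - a^T x = 7.0
  y^{k+1} = 1.05 + 0.05*7.0 = 1.4
Dual objective at y_4 = 1.4: reduced costs (3.6, 3.6), box minimizer x = (0.0, 0.0)
g(y_4) = b*y + (c1 - a1*y)*x1 + (c2 - a2*y)*x2 = 7*1.4 + 3.6*0.0 + 3.6*0.0 = 9.8 + 0.0 + 0.0 = 9.8


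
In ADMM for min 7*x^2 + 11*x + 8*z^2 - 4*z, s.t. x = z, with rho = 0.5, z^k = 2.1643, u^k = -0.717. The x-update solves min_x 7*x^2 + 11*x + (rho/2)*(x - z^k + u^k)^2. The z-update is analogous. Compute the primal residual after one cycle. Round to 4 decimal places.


ADMM iteration with rho = 0.5, z^k = 2.1643, u^k = -0.717
Step 1: x-update.
Minimize 7*x^2 + 11*x + (0.5/2)*(x - 2.1643 - 0.717)^2
FOC: (2*7 + 0.5)*x = -11 + 0.5*(2.1643 + 0.717)
x^{k+1} = -0.6593
Step 2: z-update.
Minimize 8*z^2 - 4*z + (0.5/2)*(-0.6593 - z - 0.717)^2
FOC: (2*8 + 0.5)*z = 4 + 0.5*(-0.6593 - 0.717)
z^{k+1} = 0.2007
Step 3: u-update.
u^{k+1} = -0.717 - 0.6593 - 0.2007 = -1.577
Step 4: Primal residual = |-0.6593 - 0.2007| = 0.86
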